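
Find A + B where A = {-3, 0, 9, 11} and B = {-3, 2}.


A + B = {a + b : a ∈ A, b ∈ B}.
Enumerate all |A|·|B| = 4·2 = 8 pairs (a, b) and collect distinct sums.
a = -3: -3+-3=-6, -3+2=-1
a = 0: 0+-3=-3, 0+2=2
a = 9: 9+-3=6, 9+2=11
a = 11: 11+-3=8, 11+2=13
Collecting distinct sums: A + B = {-6, -3, -1, 2, 6, 8, 11, 13}
|A + B| = 8

A + B = {-6, -3, -1, 2, 6, 8, 11, 13}


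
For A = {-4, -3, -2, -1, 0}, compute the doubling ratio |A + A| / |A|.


|A| = 5.
Compute A + A by enumerating all 25 pairs.
A + A = {-8, -7, -6, -5, -4, -3, -2, -1, 0}, so |A + A| = 9.
K = |A + A| / |A| = 9/5 (already in lowest terms) ≈ 1.8000.
Reference: AP of size 5 gives K = 9/5 ≈ 1.8000; a fully generic set of size 5 gives K ≈ 3.0000.

|A| = 5, |A + A| = 9, K = 9/5.


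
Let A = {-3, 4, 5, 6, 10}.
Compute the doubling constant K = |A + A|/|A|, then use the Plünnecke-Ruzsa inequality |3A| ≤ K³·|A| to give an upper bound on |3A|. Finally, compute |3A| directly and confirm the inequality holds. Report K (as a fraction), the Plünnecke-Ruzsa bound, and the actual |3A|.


|A| = 5.
Step 1: Compute A + A by enumerating all 25 pairs.
A + A = {-6, 1, 2, 3, 7, 8, 9, 10, 11, 12, 14, 15, 16, 20}, so |A + A| = 14.
Step 2: Doubling constant K = |A + A|/|A| = 14/5 = 14/5 ≈ 2.8000.
Step 3: Plünnecke-Ruzsa gives |3A| ≤ K³·|A| = (2.8000)³ · 5 ≈ 109.7600.
Step 4: Compute 3A = A + A + A directly by enumerating all triples (a,b,c) ∈ A³; |3A| = 26.
Step 5: Check 26 ≤ 109.7600? Yes ✓.

K = 14/5, Plünnecke-Ruzsa bound K³|A| ≈ 109.7600, |3A| = 26, inequality holds.


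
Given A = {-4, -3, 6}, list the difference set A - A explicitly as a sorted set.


A - A = {a - a' : a, a' ∈ A}.
Compute a - a' for each ordered pair (a, a'):
a = -4: -4--4=0, -4--3=-1, -4-6=-10
a = -3: -3--4=1, -3--3=0, -3-6=-9
a = 6: 6--4=10, 6--3=9, 6-6=0
Collecting distinct values (and noting 0 appears from a-a):
A - A = {-10, -9, -1, 0, 1, 9, 10}
|A - A| = 7

A - A = {-10, -9, -1, 0, 1, 9, 10}


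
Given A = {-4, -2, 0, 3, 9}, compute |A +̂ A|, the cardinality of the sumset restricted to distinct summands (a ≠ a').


Restricted sumset: A +̂ A = {a + a' : a ∈ A, a' ∈ A, a ≠ a'}.
Equivalently, take A + A and drop any sum 2a that is achievable ONLY as a + a for a ∈ A (i.e. sums representable only with equal summands).
Enumerate pairs (a, a') with a < a' (symmetric, so each unordered pair gives one sum; this covers all a ≠ a'):
  -4 + -2 = -6
  -4 + 0 = -4
  -4 + 3 = -1
  -4 + 9 = 5
  -2 + 0 = -2
  -2 + 3 = 1
  -2 + 9 = 7
  0 + 3 = 3
  0 + 9 = 9
  3 + 9 = 12
Collected distinct sums: {-6, -4, -2, -1, 1, 3, 5, 7, 9, 12}
|A +̂ A| = 10
(Reference bound: |A +̂ A| ≥ 2|A| - 3 for |A| ≥ 2, with |A| = 5 giving ≥ 7.)

|A +̂ A| = 10


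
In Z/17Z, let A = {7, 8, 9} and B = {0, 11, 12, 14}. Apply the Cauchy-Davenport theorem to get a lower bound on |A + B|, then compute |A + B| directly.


Cauchy-Davenport: |A + B| ≥ min(p, |A| + |B| - 1) for A, B nonempty in Z/pZ.
|A| = 3, |B| = 4, p = 17.
CD lower bound = min(17, 3 + 4 - 1) = min(17, 6) = 6.
Compute A + B mod 17 directly:
a = 7: 7+0=7, 7+11=1, 7+12=2, 7+14=4
a = 8: 8+0=8, 8+11=2, 8+12=3, 8+14=5
a = 9: 9+0=9, 9+11=3, 9+12=4, 9+14=6
A + B = {1, 2, 3, 4, 5, 6, 7, 8, 9}, so |A + B| = 9.
Verify: 9 ≥ 6? Yes ✓.

CD lower bound = 6, actual |A + B| = 9.


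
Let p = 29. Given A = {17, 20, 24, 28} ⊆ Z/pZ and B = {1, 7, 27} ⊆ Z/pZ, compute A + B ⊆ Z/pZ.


Work in Z/29Z: reduce every sum a + b modulo 29.
Enumerate all 12 pairs:
a = 17: 17+1=18, 17+7=24, 17+27=15
a = 20: 20+1=21, 20+7=27, 20+27=18
a = 24: 24+1=25, 24+7=2, 24+27=22
a = 28: 28+1=0, 28+7=6, 28+27=26
Distinct residues collected: {0, 2, 6, 15, 18, 21, 22, 24, 25, 26, 27}
|A + B| = 11 (out of 29 total residues).

A + B = {0, 2, 6, 15, 18, 21, 22, 24, 25, 26, 27}


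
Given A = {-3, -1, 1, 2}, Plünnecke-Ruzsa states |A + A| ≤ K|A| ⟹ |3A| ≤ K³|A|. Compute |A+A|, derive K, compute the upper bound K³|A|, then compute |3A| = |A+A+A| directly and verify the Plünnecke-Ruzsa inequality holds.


|A| = 4.
Step 1: Compute A + A by enumerating all 16 pairs.
A + A = {-6, -4, -2, -1, 0, 1, 2, 3, 4}, so |A + A| = 9.
Step 2: Doubling constant K = |A + A|/|A| = 9/4 = 9/4 ≈ 2.2500.
Step 3: Plünnecke-Ruzsa gives |3A| ≤ K³·|A| = (2.2500)³ · 4 ≈ 45.5625.
Step 4: Compute 3A = A + A + A directly by enumerating all triples (a,b,c) ∈ A³; |3A| = 14.
Step 5: Check 14 ≤ 45.5625? Yes ✓.

K = 9/4, Plünnecke-Ruzsa bound K³|A| ≈ 45.5625, |3A| = 14, inequality holds.


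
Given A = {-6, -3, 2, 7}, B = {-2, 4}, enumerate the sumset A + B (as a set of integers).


A + B = {a + b : a ∈ A, b ∈ B}.
Enumerate all |A|·|B| = 4·2 = 8 pairs (a, b) and collect distinct sums.
a = -6: -6+-2=-8, -6+4=-2
a = -3: -3+-2=-5, -3+4=1
a = 2: 2+-2=0, 2+4=6
a = 7: 7+-2=5, 7+4=11
Collecting distinct sums: A + B = {-8, -5, -2, 0, 1, 5, 6, 11}
|A + B| = 8

A + B = {-8, -5, -2, 0, 1, 5, 6, 11}


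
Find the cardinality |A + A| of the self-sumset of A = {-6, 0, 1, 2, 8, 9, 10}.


A + A = {a + a' : a, a' ∈ A}; |A| = 7.
General bounds: 2|A| - 1 ≤ |A + A| ≤ |A|(|A|+1)/2, i.e. 13 ≤ |A + A| ≤ 28.
Lower bound 2|A|-1 is attained iff A is an arithmetic progression.
Enumerate sums a + a' for a ≤ a' (symmetric, so this suffices):
a = -6: -6+-6=-12, -6+0=-6, -6+1=-5, -6+2=-4, -6+8=2, -6+9=3, -6+10=4
a = 0: 0+0=0, 0+1=1, 0+2=2, 0+8=8, 0+9=9, 0+10=10
a = 1: 1+1=2, 1+2=3, 1+8=9, 1+9=10, 1+10=11
a = 2: 2+2=4, 2+8=10, 2+9=11, 2+10=12
a = 8: 8+8=16, 8+9=17, 8+10=18
a = 9: 9+9=18, 9+10=19
a = 10: 10+10=20
Distinct sums: {-12, -6, -5, -4, 0, 1, 2, 3, 4, 8, 9, 10, 11, 12, 16, 17, 18, 19, 20}
|A + A| = 19

|A + A| = 19


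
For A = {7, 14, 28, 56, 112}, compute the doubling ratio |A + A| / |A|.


|A| = 5.
Compute A + A by enumerating all 25 pairs.
A + A = {14, 21, 28, 35, 42, 56, 63, 70, 84, 112, 119, 126, 140, 168, 224}, so |A + A| = 15.
K = |A + A| / |A| = 15/5 = 3/1 ≈ 3.0000.
Reference: AP of size 5 gives K = 9/5 ≈ 1.8000; a fully generic set of size 5 gives K ≈ 3.0000.

|A| = 5, |A + A| = 15, K = 15/5 = 3/1.


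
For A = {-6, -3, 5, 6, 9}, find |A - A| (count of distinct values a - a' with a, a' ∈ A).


A - A = {a - a' : a, a' ∈ A}; |A| = 5.
Bounds: 2|A|-1 ≤ |A - A| ≤ |A|² - |A| + 1, i.e. 9 ≤ |A - A| ≤ 21.
Note: 0 ∈ A - A always (from a - a). The set is symmetric: if d ∈ A - A then -d ∈ A - A.
Enumerate nonzero differences d = a - a' with a > a' (then include -d):
Positive differences: {1, 3, 4, 8, 9, 11, 12, 15}
Full difference set: {0} ∪ (positive diffs) ∪ (negative diffs).
|A - A| = 1 + 2·8 = 17 (matches direct enumeration: 17).

|A - A| = 17


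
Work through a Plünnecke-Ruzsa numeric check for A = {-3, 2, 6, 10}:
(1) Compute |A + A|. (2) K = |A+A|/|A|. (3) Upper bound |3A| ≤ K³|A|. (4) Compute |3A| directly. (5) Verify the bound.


|A| = 4.
Step 1: Compute A + A by enumerating all 16 pairs.
A + A = {-6, -1, 3, 4, 7, 8, 12, 16, 20}, so |A + A| = 9.
Step 2: Doubling constant K = |A + A|/|A| = 9/4 = 9/4 ≈ 2.2500.
Step 3: Plünnecke-Ruzsa gives |3A| ≤ K³·|A| = (2.2500)³ · 4 ≈ 45.5625.
Step 4: Compute 3A = A + A + A directly by enumerating all triples (a,b,c) ∈ A³; |3A| = 16.
Step 5: Check 16 ≤ 45.5625? Yes ✓.

K = 9/4, Plünnecke-Ruzsa bound K³|A| ≈ 45.5625, |3A| = 16, inequality holds.


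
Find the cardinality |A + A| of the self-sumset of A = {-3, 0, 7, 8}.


A + A = {a + a' : a, a' ∈ A}; |A| = 4.
General bounds: 2|A| - 1 ≤ |A + A| ≤ |A|(|A|+1)/2, i.e. 7 ≤ |A + A| ≤ 10.
Lower bound 2|A|-1 is attained iff A is an arithmetic progression.
Enumerate sums a + a' for a ≤ a' (symmetric, so this suffices):
a = -3: -3+-3=-6, -3+0=-3, -3+7=4, -3+8=5
a = 0: 0+0=0, 0+7=7, 0+8=8
a = 7: 7+7=14, 7+8=15
a = 8: 8+8=16
Distinct sums: {-6, -3, 0, 4, 5, 7, 8, 14, 15, 16}
|A + A| = 10

|A + A| = 10


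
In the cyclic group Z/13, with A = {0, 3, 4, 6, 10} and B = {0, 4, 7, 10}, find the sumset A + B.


Work in Z/13Z: reduce every sum a + b modulo 13.
Enumerate all 20 pairs:
a = 0: 0+0=0, 0+4=4, 0+7=7, 0+10=10
a = 3: 3+0=3, 3+4=7, 3+7=10, 3+10=0
a = 4: 4+0=4, 4+4=8, 4+7=11, 4+10=1
a = 6: 6+0=6, 6+4=10, 6+7=0, 6+10=3
a = 10: 10+0=10, 10+4=1, 10+7=4, 10+10=7
Distinct residues collected: {0, 1, 3, 4, 6, 7, 8, 10, 11}
|A + B| = 9 (out of 13 total residues).

A + B = {0, 1, 3, 4, 6, 7, 8, 10, 11}


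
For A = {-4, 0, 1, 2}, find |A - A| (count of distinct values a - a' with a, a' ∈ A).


A - A = {a - a' : a, a' ∈ A}; |A| = 4.
Bounds: 2|A|-1 ≤ |A - A| ≤ |A|² - |A| + 1, i.e. 7 ≤ |A - A| ≤ 13.
Note: 0 ∈ A - A always (from a - a). The set is symmetric: if d ∈ A - A then -d ∈ A - A.
Enumerate nonzero differences d = a - a' with a > a' (then include -d):
Positive differences: {1, 2, 4, 5, 6}
Full difference set: {0} ∪ (positive diffs) ∪ (negative diffs).
|A - A| = 1 + 2·5 = 11 (matches direct enumeration: 11).

|A - A| = 11


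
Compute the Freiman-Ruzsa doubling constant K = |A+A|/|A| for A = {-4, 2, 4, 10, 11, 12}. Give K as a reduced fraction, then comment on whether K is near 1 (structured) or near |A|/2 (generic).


|A| = 6.
Compute A + A by enumerating all 36 pairs.
A + A = {-8, -2, 0, 4, 6, 7, 8, 12, 13, 14, 15, 16, 20, 21, 22, 23, 24}, so |A + A| = 17.
K = |A + A| / |A| = 17/6 (already in lowest terms) ≈ 2.8333.
Reference: AP of size 6 gives K = 11/6 ≈ 1.8333; a fully generic set of size 6 gives K ≈ 3.5000.

|A| = 6, |A + A| = 17, K = 17/6.


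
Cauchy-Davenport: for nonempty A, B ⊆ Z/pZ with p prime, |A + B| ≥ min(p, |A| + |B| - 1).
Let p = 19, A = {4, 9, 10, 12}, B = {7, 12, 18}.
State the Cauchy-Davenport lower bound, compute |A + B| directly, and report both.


Cauchy-Davenport: |A + B| ≥ min(p, |A| + |B| - 1) for A, B nonempty in Z/pZ.
|A| = 4, |B| = 3, p = 19.
CD lower bound = min(19, 4 + 3 - 1) = min(19, 6) = 6.
Compute A + B mod 19 directly:
a = 4: 4+7=11, 4+12=16, 4+18=3
a = 9: 9+7=16, 9+12=2, 9+18=8
a = 10: 10+7=17, 10+12=3, 10+18=9
a = 12: 12+7=0, 12+12=5, 12+18=11
A + B = {0, 2, 3, 5, 8, 9, 11, 16, 17}, so |A + B| = 9.
Verify: 9 ≥ 6? Yes ✓.

CD lower bound = 6, actual |A + B| = 9.


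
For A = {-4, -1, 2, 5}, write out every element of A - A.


A - A = {a - a' : a, a' ∈ A}.
Compute a - a' for each ordered pair (a, a'):
a = -4: -4--4=0, -4--1=-3, -4-2=-6, -4-5=-9
a = -1: -1--4=3, -1--1=0, -1-2=-3, -1-5=-6
a = 2: 2--4=6, 2--1=3, 2-2=0, 2-5=-3
a = 5: 5--4=9, 5--1=6, 5-2=3, 5-5=0
Collecting distinct values (and noting 0 appears from a-a):
A - A = {-9, -6, -3, 0, 3, 6, 9}
|A - A| = 7

A - A = {-9, -6, -3, 0, 3, 6, 9}


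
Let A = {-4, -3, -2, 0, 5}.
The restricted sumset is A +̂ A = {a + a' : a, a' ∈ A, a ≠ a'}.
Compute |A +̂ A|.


Restricted sumset: A +̂ A = {a + a' : a ∈ A, a' ∈ A, a ≠ a'}.
Equivalently, take A + A and drop any sum 2a that is achievable ONLY as a + a for a ∈ A (i.e. sums representable only with equal summands).
Enumerate pairs (a, a') with a < a' (symmetric, so each unordered pair gives one sum; this covers all a ≠ a'):
  -4 + -3 = -7
  -4 + -2 = -6
  -4 + 0 = -4
  -4 + 5 = 1
  -3 + -2 = -5
  -3 + 0 = -3
  -3 + 5 = 2
  -2 + 0 = -2
  -2 + 5 = 3
  0 + 5 = 5
Collected distinct sums: {-7, -6, -5, -4, -3, -2, 1, 2, 3, 5}
|A +̂ A| = 10
(Reference bound: |A +̂ A| ≥ 2|A| - 3 for |A| ≥ 2, with |A| = 5 giving ≥ 7.)

|A +̂ A| = 10


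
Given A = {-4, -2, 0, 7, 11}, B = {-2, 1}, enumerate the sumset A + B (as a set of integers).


A + B = {a + b : a ∈ A, b ∈ B}.
Enumerate all |A|·|B| = 5·2 = 10 pairs (a, b) and collect distinct sums.
a = -4: -4+-2=-6, -4+1=-3
a = -2: -2+-2=-4, -2+1=-1
a = 0: 0+-2=-2, 0+1=1
a = 7: 7+-2=5, 7+1=8
a = 11: 11+-2=9, 11+1=12
Collecting distinct sums: A + B = {-6, -4, -3, -2, -1, 1, 5, 8, 9, 12}
|A + B| = 10

A + B = {-6, -4, -3, -2, -1, 1, 5, 8, 9, 12}


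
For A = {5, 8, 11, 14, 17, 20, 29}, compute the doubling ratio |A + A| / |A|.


|A| = 7.
Compute A + A by enumerating all 49 pairs.
A + A = {10, 13, 16, 19, 22, 25, 28, 31, 34, 37, 40, 43, 46, 49, 58}, so |A + A| = 15.
K = |A + A| / |A| = 15/7 (already in lowest terms) ≈ 2.1429.
Reference: AP of size 7 gives K = 13/7 ≈ 1.8571; a fully generic set of size 7 gives K ≈ 4.0000.

|A| = 7, |A + A| = 15, K = 15/7.


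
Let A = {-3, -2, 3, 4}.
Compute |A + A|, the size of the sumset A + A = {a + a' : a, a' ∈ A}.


A + A = {a + a' : a, a' ∈ A}; |A| = 4.
General bounds: 2|A| - 1 ≤ |A + A| ≤ |A|(|A|+1)/2, i.e. 7 ≤ |A + A| ≤ 10.
Lower bound 2|A|-1 is attained iff A is an arithmetic progression.
Enumerate sums a + a' for a ≤ a' (symmetric, so this suffices):
a = -3: -3+-3=-6, -3+-2=-5, -3+3=0, -3+4=1
a = -2: -2+-2=-4, -2+3=1, -2+4=2
a = 3: 3+3=6, 3+4=7
a = 4: 4+4=8
Distinct sums: {-6, -5, -4, 0, 1, 2, 6, 7, 8}
|A + A| = 9

|A + A| = 9


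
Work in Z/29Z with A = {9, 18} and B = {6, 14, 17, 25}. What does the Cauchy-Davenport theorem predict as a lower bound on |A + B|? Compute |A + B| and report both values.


Cauchy-Davenport: |A + B| ≥ min(p, |A| + |B| - 1) for A, B nonempty in Z/pZ.
|A| = 2, |B| = 4, p = 29.
CD lower bound = min(29, 2 + 4 - 1) = min(29, 5) = 5.
Compute A + B mod 29 directly:
a = 9: 9+6=15, 9+14=23, 9+17=26, 9+25=5
a = 18: 18+6=24, 18+14=3, 18+17=6, 18+25=14
A + B = {3, 5, 6, 14, 15, 23, 24, 26}, so |A + B| = 8.
Verify: 8 ≥ 5? Yes ✓.

CD lower bound = 5, actual |A + B| = 8.


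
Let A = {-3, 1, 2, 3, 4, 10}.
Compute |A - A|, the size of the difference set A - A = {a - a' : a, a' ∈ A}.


A - A = {a - a' : a, a' ∈ A}; |A| = 6.
Bounds: 2|A|-1 ≤ |A - A| ≤ |A|² - |A| + 1, i.e. 11 ≤ |A - A| ≤ 31.
Note: 0 ∈ A - A always (from a - a). The set is symmetric: if d ∈ A - A then -d ∈ A - A.
Enumerate nonzero differences d = a - a' with a > a' (then include -d):
Positive differences: {1, 2, 3, 4, 5, 6, 7, 8, 9, 13}
Full difference set: {0} ∪ (positive diffs) ∪ (negative diffs).
|A - A| = 1 + 2·10 = 21 (matches direct enumeration: 21).

|A - A| = 21


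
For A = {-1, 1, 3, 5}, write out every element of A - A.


A - A = {a - a' : a, a' ∈ A}.
Compute a - a' for each ordered pair (a, a'):
a = -1: -1--1=0, -1-1=-2, -1-3=-4, -1-5=-6
a = 1: 1--1=2, 1-1=0, 1-3=-2, 1-5=-4
a = 3: 3--1=4, 3-1=2, 3-3=0, 3-5=-2
a = 5: 5--1=6, 5-1=4, 5-3=2, 5-5=0
Collecting distinct values (and noting 0 appears from a-a):
A - A = {-6, -4, -2, 0, 2, 4, 6}
|A - A| = 7

A - A = {-6, -4, -2, 0, 2, 4, 6}


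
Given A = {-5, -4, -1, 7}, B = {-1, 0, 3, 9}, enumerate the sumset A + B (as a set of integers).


A + B = {a + b : a ∈ A, b ∈ B}.
Enumerate all |A|·|B| = 4·4 = 16 pairs (a, b) and collect distinct sums.
a = -5: -5+-1=-6, -5+0=-5, -5+3=-2, -5+9=4
a = -4: -4+-1=-5, -4+0=-4, -4+3=-1, -4+9=5
a = -1: -1+-1=-2, -1+0=-1, -1+3=2, -1+9=8
a = 7: 7+-1=6, 7+0=7, 7+3=10, 7+9=16
Collecting distinct sums: A + B = {-6, -5, -4, -2, -1, 2, 4, 5, 6, 7, 8, 10, 16}
|A + B| = 13

A + B = {-6, -5, -4, -2, -1, 2, 4, 5, 6, 7, 8, 10, 16}


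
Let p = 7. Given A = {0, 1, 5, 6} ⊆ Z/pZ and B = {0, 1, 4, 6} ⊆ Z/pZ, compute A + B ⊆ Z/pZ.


Work in Z/7Z: reduce every sum a + b modulo 7.
Enumerate all 16 pairs:
a = 0: 0+0=0, 0+1=1, 0+4=4, 0+6=6
a = 1: 1+0=1, 1+1=2, 1+4=5, 1+6=0
a = 5: 5+0=5, 5+1=6, 5+4=2, 5+6=4
a = 6: 6+0=6, 6+1=0, 6+4=3, 6+6=5
Distinct residues collected: {0, 1, 2, 3, 4, 5, 6}
|A + B| = 7 (out of 7 total residues).

A + B = {0, 1, 2, 3, 4, 5, 6}


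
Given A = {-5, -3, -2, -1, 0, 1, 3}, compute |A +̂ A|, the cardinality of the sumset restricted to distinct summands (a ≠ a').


Restricted sumset: A +̂ A = {a + a' : a ∈ A, a' ∈ A, a ≠ a'}.
Equivalently, take A + A and drop any sum 2a that is achievable ONLY as a + a for a ∈ A (i.e. sums representable only with equal summands).
Enumerate pairs (a, a') with a < a' (symmetric, so each unordered pair gives one sum; this covers all a ≠ a'):
  -5 + -3 = -8
  -5 + -2 = -7
  -5 + -1 = -6
  -5 + 0 = -5
  -5 + 1 = -4
  -5 + 3 = -2
  -3 + -2 = -5
  -3 + -1 = -4
  -3 + 0 = -3
  -3 + 1 = -2
  -3 + 3 = 0
  -2 + -1 = -3
  -2 + 0 = -2
  -2 + 1 = -1
  -2 + 3 = 1
  -1 + 0 = -1
  -1 + 1 = 0
  -1 + 3 = 2
  0 + 1 = 1
  0 + 3 = 3
  1 + 3 = 4
Collected distinct sums: {-8, -7, -6, -5, -4, -3, -2, -1, 0, 1, 2, 3, 4}
|A +̂ A| = 13
(Reference bound: |A +̂ A| ≥ 2|A| - 3 for |A| ≥ 2, with |A| = 7 giving ≥ 11.)

|A +̂ A| = 13


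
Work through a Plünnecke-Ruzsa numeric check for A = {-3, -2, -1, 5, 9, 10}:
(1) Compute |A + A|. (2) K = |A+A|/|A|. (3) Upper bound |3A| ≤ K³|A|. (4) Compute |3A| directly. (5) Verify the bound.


|A| = 6.
Step 1: Compute A + A by enumerating all 36 pairs.
A + A = {-6, -5, -4, -3, -2, 2, 3, 4, 6, 7, 8, 9, 10, 14, 15, 18, 19, 20}, so |A + A| = 18.
Step 2: Doubling constant K = |A + A|/|A| = 18/6 = 18/6 ≈ 3.0000.
Step 3: Plünnecke-Ruzsa gives |3A| ≤ K³·|A| = (3.0000)³ · 6 ≈ 162.0000.
Step 4: Compute 3A = A + A + A directly by enumerating all triples (a,b,c) ∈ A³; |3A| = 35.
Step 5: Check 35 ≤ 162.0000? Yes ✓.

K = 18/6, Plünnecke-Ruzsa bound K³|A| ≈ 162.0000, |3A| = 35, inequality holds.


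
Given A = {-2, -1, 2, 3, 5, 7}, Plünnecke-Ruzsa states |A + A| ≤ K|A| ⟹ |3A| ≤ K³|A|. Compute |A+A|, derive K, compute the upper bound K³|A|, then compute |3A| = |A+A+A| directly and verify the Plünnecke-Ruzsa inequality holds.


|A| = 6.
Step 1: Compute A + A by enumerating all 36 pairs.
A + A = {-4, -3, -2, 0, 1, 2, 3, 4, 5, 6, 7, 8, 9, 10, 12, 14}, so |A + A| = 16.
Step 2: Doubling constant K = |A + A|/|A| = 16/6 = 16/6 ≈ 2.6667.
Step 3: Plünnecke-Ruzsa gives |3A| ≤ K³·|A| = (2.6667)³ · 6 ≈ 113.7778.
Step 4: Compute 3A = A + A + A directly by enumerating all triples (a,b,c) ∈ A³; |3A| = 26.
Step 5: Check 26 ≤ 113.7778? Yes ✓.

K = 16/6, Plünnecke-Ruzsa bound K³|A| ≈ 113.7778, |3A| = 26, inequality holds.


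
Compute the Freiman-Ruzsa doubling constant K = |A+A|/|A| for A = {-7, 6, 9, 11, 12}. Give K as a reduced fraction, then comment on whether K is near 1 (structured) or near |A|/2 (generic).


|A| = 5.
Compute A + A by enumerating all 25 pairs.
A + A = {-14, -1, 2, 4, 5, 12, 15, 17, 18, 20, 21, 22, 23, 24}, so |A + A| = 14.
K = |A + A| / |A| = 14/5 (already in lowest terms) ≈ 2.8000.
Reference: AP of size 5 gives K = 9/5 ≈ 1.8000; a fully generic set of size 5 gives K ≈ 3.0000.

|A| = 5, |A + A| = 14, K = 14/5.


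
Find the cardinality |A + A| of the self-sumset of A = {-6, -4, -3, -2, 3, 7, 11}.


A + A = {a + a' : a, a' ∈ A}; |A| = 7.
General bounds: 2|A| - 1 ≤ |A + A| ≤ |A|(|A|+1)/2, i.e. 13 ≤ |A + A| ≤ 28.
Lower bound 2|A|-1 is attained iff A is an arithmetic progression.
Enumerate sums a + a' for a ≤ a' (symmetric, so this suffices):
a = -6: -6+-6=-12, -6+-4=-10, -6+-3=-9, -6+-2=-8, -6+3=-3, -6+7=1, -6+11=5
a = -4: -4+-4=-8, -4+-3=-7, -4+-2=-6, -4+3=-1, -4+7=3, -4+11=7
a = -3: -3+-3=-6, -3+-2=-5, -3+3=0, -3+7=4, -3+11=8
a = -2: -2+-2=-4, -2+3=1, -2+7=5, -2+11=9
a = 3: 3+3=6, 3+7=10, 3+11=14
a = 7: 7+7=14, 7+11=18
a = 11: 11+11=22
Distinct sums: {-12, -10, -9, -8, -7, -6, -5, -4, -3, -1, 0, 1, 3, 4, 5, 6, 7, 8, 9, 10, 14, 18, 22}
|A + A| = 23

|A + A| = 23


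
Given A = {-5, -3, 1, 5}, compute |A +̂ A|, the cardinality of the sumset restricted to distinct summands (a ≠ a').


Restricted sumset: A +̂ A = {a + a' : a ∈ A, a' ∈ A, a ≠ a'}.
Equivalently, take A + A and drop any sum 2a that is achievable ONLY as a + a for a ∈ A (i.e. sums representable only with equal summands).
Enumerate pairs (a, a') with a < a' (symmetric, so each unordered pair gives one sum; this covers all a ≠ a'):
  -5 + -3 = -8
  -5 + 1 = -4
  -5 + 5 = 0
  -3 + 1 = -2
  -3 + 5 = 2
  1 + 5 = 6
Collected distinct sums: {-8, -4, -2, 0, 2, 6}
|A +̂ A| = 6
(Reference bound: |A +̂ A| ≥ 2|A| - 3 for |A| ≥ 2, with |A| = 4 giving ≥ 5.)

|A +̂ A| = 6


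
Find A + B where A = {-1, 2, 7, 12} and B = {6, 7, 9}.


A + B = {a + b : a ∈ A, b ∈ B}.
Enumerate all |A|·|B| = 4·3 = 12 pairs (a, b) and collect distinct sums.
a = -1: -1+6=5, -1+7=6, -1+9=8
a = 2: 2+6=8, 2+7=9, 2+9=11
a = 7: 7+6=13, 7+7=14, 7+9=16
a = 12: 12+6=18, 12+7=19, 12+9=21
Collecting distinct sums: A + B = {5, 6, 8, 9, 11, 13, 14, 16, 18, 19, 21}
|A + B| = 11

A + B = {5, 6, 8, 9, 11, 13, 14, 16, 18, 19, 21}


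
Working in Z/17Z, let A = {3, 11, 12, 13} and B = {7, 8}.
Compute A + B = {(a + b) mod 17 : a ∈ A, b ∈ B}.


Work in Z/17Z: reduce every sum a + b modulo 17.
Enumerate all 8 pairs:
a = 3: 3+7=10, 3+8=11
a = 11: 11+7=1, 11+8=2
a = 12: 12+7=2, 12+8=3
a = 13: 13+7=3, 13+8=4
Distinct residues collected: {1, 2, 3, 4, 10, 11}
|A + B| = 6 (out of 17 total residues).

A + B = {1, 2, 3, 4, 10, 11}


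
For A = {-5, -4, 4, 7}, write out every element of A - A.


A - A = {a - a' : a, a' ∈ A}.
Compute a - a' for each ordered pair (a, a'):
a = -5: -5--5=0, -5--4=-1, -5-4=-9, -5-7=-12
a = -4: -4--5=1, -4--4=0, -4-4=-8, -4-7=-11
a = 4: 4--5=9, 4--4=8, 4-4=0, 4-7=-3
a = 7: 7--5=12, 7--4=11, 7-4=3, 7-7=0
Collecting distinct values (and noting 0 appears from a-a):
A - A = {-12, -11, -9, -8, -3, -1, 0, 1, 3, 8, 9, 11, 12}
|A - A| = 13

A - A = {-12, -11, -9, -8, -3, -1, 0, 1, 3, 8, 9, 11, 12}


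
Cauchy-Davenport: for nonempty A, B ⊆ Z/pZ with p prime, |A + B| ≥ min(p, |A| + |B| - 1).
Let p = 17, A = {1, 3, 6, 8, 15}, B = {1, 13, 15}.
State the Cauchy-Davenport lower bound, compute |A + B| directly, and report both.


Cauchy-Davenport: |A + B| ≥ min(p, |A| + |B| - 1) for A, B nonempty in Z/pZ.
|A| = 5, |B| = 3, p = 17.
CD lower bound = min(17, 5 + 3 - 1) = min(17, 7) = 7.
Compute A + B mod 17 directly:
a = 1: 1+1=2, 1+13=14, 1+15=16
a = 3: 3+1=4, 3+13=16, 3+15=1
a = 6: 6+1=7, 6+13=2, 6+15=4
a = 8: 8+1=9, 8+13=4, 8+15=6
a = 15: 15+1=16, 15+13=11, 15+15=13
A + B = {1, 2, 4, 6, 7, 9, 11, 13, 14, 16}, so |A + B| = 10.
Verify: 10 ≥ 7? Yes ✓.

CD lower bound = 7, actual |A + B| = 10.


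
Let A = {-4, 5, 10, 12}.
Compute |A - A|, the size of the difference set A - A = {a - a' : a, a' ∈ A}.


A - A = {a - a' : a, a' ∈ A}; |A| = 4.
Bounds: 2|A|-1 ≤ |A - A| ≤ |A|² - |A| + 1, i.e. 7 ≤ |A - A| ≤ 13.
Note: 0 ∈ A - A always (from a - a). The set is symmetric: if d ∈ A - A then -d ∈ A - A.
Enumerate nonzero differences d = a - a' with a > a' (then include -d):
Positive differences: {2, 5, 7, 9, 14, 16}
Full difference set: {0} ∪ (positive diffs) ∪ (negative diffs).
|A - A| = 1 + 2·6 = 13 (matches direct enumeration: 13).

|A - A| = 13


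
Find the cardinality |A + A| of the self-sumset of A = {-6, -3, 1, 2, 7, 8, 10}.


A + A = {a + a' : a, a' ∈ A}; |A| = 7.
General bounds: 2|A| - 1 ≤ |A + A| ≤ |A|(|A|+1)/2, i.e. 13 ≤ |A + A| ≤ 28.
Lower bound 2|A|-1 is attained iff A is an arithmetic progression.
Enumerate sums a + a' for a ≤ a' (symmetric, so this suffices):
a = -6: -6+-6=-12, -6+-3=-9, -6+1=-5, -6+2=-4, -6+7=1, -6+8=2, -6+10=4
a = -3: -3+-3=-6, -3+1=-2, -3+2=-1, -3+7=4, -3+8=5, -3+10=7
a = 1: 1+1=2, 1+2=3, 1+7=8, 1+8=9, 1+10=11
a = 2: 2+2=4, 2+7=9, 2+8=10, 2+10=12
a = 7: 7+7=14, 7+8=15, 7+10=17
a = 8: 8+8=16, 8+10=18
a = 10: 10+10=20
Distinct sums: {-12, -9, -6, -5, -4, -2, -1, 1, 2, 3, 4, 5, 7, 8, 9, 10, 11, 12, 14, 15, 16, 17, 18, 20}
|A + A| = 24

|A + A| = 24


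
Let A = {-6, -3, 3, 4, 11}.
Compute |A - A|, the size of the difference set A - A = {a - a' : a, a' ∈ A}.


A - A = {a - a' : a, a' ∈ A}; |A| = 5.
Bounds: 2|A|-1 ≤ |A - A| ≤ |A|² - |A| + 1, i.e. 9 ≤ |A - A| ≤ 21.
Note: 0 ∈ A - A always (from a - a). The set is symmetric: if d ∈ A - A then -d ∈ A - A.
Enumerate nonzero differences d = a - a' with a > a' (then include -d):
Positive differences: {1, 3, 6, 7, 8, 9, 10, 14, 17}
Full difference set: {0} ∪ (positive diffs) ∪ (negative diffs).
|A - A| = 1 + 2·9 = 19 (matches direct enumeration: 19).

|A - A| = 19


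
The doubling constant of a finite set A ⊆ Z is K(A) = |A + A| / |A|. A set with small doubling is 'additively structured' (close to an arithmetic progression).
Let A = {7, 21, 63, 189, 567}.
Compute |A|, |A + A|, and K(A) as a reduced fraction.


|A| = 5.
Compute A + A by enumerating all 25 pairs.
A + A = {14, 28, 42, 70, 84, 126, 196, 210, 252, 378, 574, 588, 630, 756, 1134}, so |A + A| = 15.
K = |A + A| / |A| = 15/5 = 3/1 ≈ 3.0000.
Reference: AP of size 5 gives K = 9/5 ≈ 1.8000; a fully generic set of size 5 gives K ≈ 3.0000.

|A| = 5, |A + A| = 15, K = 15/5 = 3/1.


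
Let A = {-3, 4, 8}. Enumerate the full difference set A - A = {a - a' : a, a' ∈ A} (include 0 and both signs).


A - A = {a - a' : a, a' ∈ A}.
Compute a - a' for each ordered pair (a, a'):
a = -3: -3--3=0, -3-4=-7, -3-8=-11
a = 4: 4--3=7, 4-4=0, 4-8=-4
a = 8: 8--3=11, 8-4=4, 8-8=0
Collecting distinct values (and noting 0 appears from a-a):
A - A = {-11, -7, -4, 0, 4, 7, 11}
|A - A| = 7

A - A = {-11, -7, -4, 0, 4, 7, 11}


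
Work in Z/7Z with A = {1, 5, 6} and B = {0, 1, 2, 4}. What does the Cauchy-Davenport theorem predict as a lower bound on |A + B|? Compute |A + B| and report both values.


Cauchy-Davenport: |A + B| ≥ min(p, |A| + |B| - 1) for A, B nonempty in Z/pZ.
|A| = 3, |B| = 4, p = 7.
CD lower bound = min(7, 3 + 4 - 1) = min(7, 6) = 6.
Compute A + B mod 7 directly:
a = 1: 1+0=1, 1+1=2, 1+2=3, 1+4=5
a = 5: 5+0=5, 5+1=6, 5+2=0, 5+4=2
a = 6: 6+0=6, 6+1=0, 6+2=1, 6+4=3
A + B = {0, 1, 2, 3, 5, 6}, so |A + B| = 6.
Verify: 6 ≥ 6? Yes ✓.

CD lower bound = 6, actual |A + B| = 6.


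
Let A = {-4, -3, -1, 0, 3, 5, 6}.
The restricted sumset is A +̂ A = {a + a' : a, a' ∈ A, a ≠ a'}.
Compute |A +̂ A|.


Restricted sumset: A +̂ A = {a + a' : a ∈ A, a' ∈ A, a ≠ a'}.
Equivalently, take A + A and drop any sum 2a that is achievable ONLY as a + a for a ∈ A (i.e. sums representable only with equal summands).
Enumerate pairs (a, a') with a < a' (symmetric, so each unordered pair gives one sum; this covers all a ≠ a'):
  -4 + -3 = -7
  -4 + -1 = -5
  -4 + 0 = -4
  -4 + 3 = -1
  -4 + 5 = 1
  -4 + 6 = 2
  -3 + -1 = -4
  -3 + 0 = -3
  -3 + 3 = 0
  -3 + 5 = 2
  -3 + 6 = 3
  -1 + 0 = -1
  -1 + 3 = 2
  -1 + 5 = 4
  -1 + 6 = 5
  0 + 3 = 3
  0 + 5 = 5
  0 + 6 = 6
  3 + 5 = 8
  3 + 6 = 9
  5 + 6 = 11
Collected distinct sums: {-7, -5, -4, -3, -1, 0, 1, 2, 3, 4, 5, 6, 8, 9, 11}
|A +̂ A| = 15
(Reference bound: |A +̂ A| ≥ 2|A| - 3 for |A| ≥ 2, with |A| = 7 giving ≥ 11.)

|A +̂ A| = 15


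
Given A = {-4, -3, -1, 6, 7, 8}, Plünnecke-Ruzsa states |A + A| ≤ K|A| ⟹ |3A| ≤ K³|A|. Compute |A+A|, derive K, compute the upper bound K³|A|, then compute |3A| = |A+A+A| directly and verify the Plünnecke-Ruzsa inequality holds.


|A| = 6.
Step 1: Compute A + A by enumerating all 36 pairs.
A + A = {-8, -7, -6, -5, -4, -2, 2, 3, 4, 5, 6, 7, 12, 13, 14, 15, 16}, so |A + A| = 17.
Step 2: Doubling constant K = |A + A|/|A| = 17/6 = 17/6 ≈ 2.8333.
Step 3: Plünnecke-Ruzsa gives |3A| ≤ K³·|A| = (2.8333)³ · 6 ≈ 136.4722.
Step 4: Compute 3A = A + A + A directly by enumerating all triples (a,b,c) ∈ A³; |3A| = 33.
Step 5: Check 33 ≤ 136.4722? Yes ✓.

K = 17/6, Plünnecke-Ruzsa bound K³|A| ≈ 136.4722, |3A| = 33, inequality holds.


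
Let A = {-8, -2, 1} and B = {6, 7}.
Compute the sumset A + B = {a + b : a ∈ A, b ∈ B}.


A + B = {a + b : a ∈ A, b ∈ B}.
Enumerate all |A|·|B| = 3·2 = 6 pairs (a, b) and collect distinct sums.
a = -8: -8+6=-2, -8+7=-1
a = -2: -2+6=4, -2+7=5
a = 1: 1+6=7, 1+7=8
Collecting distinct sums: A + B = {-2, -1, 4, 5, 7, 8}
|A + B| = 6

A + B = {-2, -1, 4, 5, 7, 8}


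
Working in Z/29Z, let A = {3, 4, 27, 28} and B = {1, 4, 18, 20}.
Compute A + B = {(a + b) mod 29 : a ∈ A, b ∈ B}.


Work in Z/29Z: reduce every sum a + b modulo 29.
Enumerate all 16 pairs:
a = 3: 3+1=4, 3+4=7, 3+18=21, 3+20=23
a = 4: 4+1=5, 4+4=8, 4+18=22, 4+20=24
a = 27: 27+1=28, 27+4=2, 27+18=16, 27+20=18
a = 28: 28+1=0, 28+4=3, 28+18=17, 28+20=19
Distinct residues collected: {0, 2, 3, 4, 5, 7, 8, 16, 17, 18, 19, 21, 22, 23, 24, 28}
|A + B| = 16 (out of 29 total residues).

A + B = {0, 2, 3, 4, 5, 7, 8, 16, 17, 18, 19, 21, 22, 23, 24, 28}


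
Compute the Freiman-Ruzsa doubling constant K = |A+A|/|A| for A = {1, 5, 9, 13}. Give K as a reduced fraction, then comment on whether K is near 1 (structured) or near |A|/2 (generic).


|A| = 4.
Compute A + A by enumerating all 16 pairs.
A + A = {2, 6, 10, 14, 18, 22, 26}, so |A + A| = 7.
K = |A + A| / |A| = 7/4 (already in lowest terms) ≈ 1.7500.
Reference: AP of size 4 gives K = 7/4 ≈ 1.7500; a fully generic set of size 4 gives K ≈ 2.5000.

|A| = 4, |A + A| = 7, K = 7/4.


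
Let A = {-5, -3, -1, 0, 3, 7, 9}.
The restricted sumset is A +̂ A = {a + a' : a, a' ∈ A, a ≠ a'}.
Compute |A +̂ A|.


Restricted sumset: A +̂ A = {a + a' : a ∈ A, a' ∈ A, a ≠ a'}.
Equivalently, take A + A and drop any sum 2a that is achievable ONLY as a + a for a ∈ A (i.e. sums representable only with equal summands).
Enumerate pairs (a, a') with a < a' (symmetric, so each unordered pair gives one sum; this covers all a ≠ a'):
  -5 + -3 = -8
  -5 + -1 = -6
  -5 + 0 = -5
  -5 + 3 = -2
  -5 + 7 = 2
  -5 + 9 = 4
  -3 + -1 = -4
  -3 + 0 = -3
  -3 + 3 = 0
  -3 + 7 = 4
  -3 + 9 = 6
  -1 + 0 = -1
  -1 + 3 = 2
  -1 + 7 = 6
  -1 + 9 = 8
  0 + 3 = 3
  0 + 7 = 7
  0 + 9 = 9
  3 + 7 = 10
  3 + 9 = 12
  7 + 9 = 16
Collected distinct sums: {-8, -6, -5, -4, -3, -2, -1, 0, 2, 3, 4, 6, 7, 8, 9, 10, 12, 16}
|A +̂ A| = 18
(Reference bound: |A +̂ A| ≥ 2|A| - 3 for |A| ≥ 2, with |A| = 7 giving ≥ 11.)

|A +̂ A| = 18


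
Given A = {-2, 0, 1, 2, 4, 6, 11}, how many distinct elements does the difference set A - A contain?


A - A = {a - a' : a, a' ∈ A}; |A| = 7.
Bounds: 2|A|-1 ≤ |A - A| ≤ |A|² - |A| + 1, i.e. 13 ≤ |A - A| ≤ 43.
Note: 0 ∈ A - A always (from a - a). The set is symmetric: if d ∈ A - A then -d ∈ A - A.
Enumerate nonzero differences d = a - a' with a > a' (then include -d):
Positive differences: {1, 2, 3, 4, 5, 6, 7, 8, 9, 10, 11, 13}
Full difference set: {0} ∪ (positive diffs) ∪ (negative diffs).
|A - A| = 1 + 2·12 = 25 (matches direct enumeration: 25).

|A - A| = 25


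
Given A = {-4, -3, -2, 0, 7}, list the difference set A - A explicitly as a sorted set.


A - A = {a - a' : a, a' ∈ A}.
Compute a - a' for each ordered pair (a, a'):
a = -4: -4--4=0, -4--3=-1, -4--2=-2, -4-0=-4, -4-7=-11
a = -3: -3--4=1, -3--3=0, -3--2=-1, -3-0=-3, -3-7=-10
a = -2: -2--4=2, -2--3=1, -2--2=0, -2-0=-2, -2-7=-9
a = 0: 0--4=4, 0--3=3, 0--2=2, 0-0=0, 0-7=-7
a = 7: 7--4=11, 7--3=10, 7--2=9, 7-0=7, 7-7=0
Collecting distinct values (and noting 0 appears from a-a):
A - A = {-11, -10, -9, -7, -4, -3, -2, -1, 0, 1, 2, 3, 4, 7, 9, 10, 11}
|A - A| = 17

A - A = {-11, -10, -9, -7, -4, -3, -2, -1, 0, 1, 2, 3, 4, 7, 9, 10, 11}


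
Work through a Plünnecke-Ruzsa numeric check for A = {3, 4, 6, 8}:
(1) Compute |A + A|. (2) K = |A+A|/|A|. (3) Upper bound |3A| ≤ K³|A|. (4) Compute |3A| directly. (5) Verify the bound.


|A| = 4.
Step 1: Compute A + A by enumerating all 16 pairs.
A + A = {6, 7, 8, 9, 10, 11, 12, 14, 16}, so |A + A| = 9.
Step 2: Doubling constant K = |A + A|/|A| = 9/4 = 9/4 ≈ 2.2500.
Step 3: Plünnecke-Ruzsa gives |3A| ≤ K³·|A| = (2.2500)³ · 4 ≈ 45.5625.
Step 4: Compute 3A = A + A + A directly by enumerating all triples (a,b,c) ∈ A³; |3A| = 14.
Step 5: Check 14 ≤ 45.5625? Yes ✓.

K = 9/4, Plünnecke-Ruzsa bound K³|A| ≈ 45.5625, |3A| = 14, inequality holds.


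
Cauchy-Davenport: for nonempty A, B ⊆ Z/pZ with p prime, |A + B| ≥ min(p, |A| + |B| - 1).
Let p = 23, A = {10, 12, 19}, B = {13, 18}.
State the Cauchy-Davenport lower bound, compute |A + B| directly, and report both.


Cauchy-Davenport: |A + B| ≥ min(p, |A| + |B| - 1) for A, B nonempty in Z/pZ.
|A| = 3, |B| = 2, p = 23.
CD lower bound = min(23, 3 + 2 - 1) = min(23, 4) = 4.
Compute A + B mod 23 directly:
a = 10: 10+13=0, 10+18=5
a = 12: 12+13=2, 12+18=7
a = 19: 19+13=9, 19+18=14
A + B = {0, 2, 5, 7, 9, 14}, so |A + B| = 6.
Verify: 6 ≥ 4? Yes ✓.

CD lower bound = 4, actual |A + B| = 6.


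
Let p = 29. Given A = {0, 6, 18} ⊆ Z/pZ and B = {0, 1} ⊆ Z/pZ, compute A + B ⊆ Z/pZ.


Work in Z/29Z: reduce every sum a + b modulo 29.
Enumerate all 6 pairs:
a = 0: 0+0=0, 0+1=1
a = 6: 6+0=6, 6+1=7
a = 18: 18+0=18, 18+1=19
Distinct residues collected: {0, 1, 6, 7, 18, 19}
|A + B| = 6 (out of 29 total residues).

A + B = {0, 1, 6, 7, 18, 19}


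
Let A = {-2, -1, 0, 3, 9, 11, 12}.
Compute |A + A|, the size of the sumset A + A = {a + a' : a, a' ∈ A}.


A + A = {a + a' : a, a' ∈ A}; |A| = 7.
General bounds: 2|A| - 1 ≤ |A + A| ≤ |A|(|A|+1)/2, i.e. 13 ≤ |A + A| ≤ 28.
Lower bound 2|A|-1 is attained iff A is an arithmetic progression.
Enumerate sums a + a' for a ≤ a' (symmetric, so this suffices):
a = -2: -2+-2=-4, -2+-1=-3, -2+0=-2, -2+3=1, -2+9=7, -2+11=9, -2+12=10
a = -1: -1+-1=-2, -1+0=-1, -1+3=2, -1+9=8, -1+11=10, -1+12=11
a = 0: 0+0=0, 0+3=3, 0+9=9, 0+11=11, 0+12=12
a = 3: 3+3=6, 3+9=12, 3+11=14, 3+12=15
a = 9: 9+9=18, 9+11=20, 9+12=21
a = 11: 11+11=22, 11+12=23
a = 12: 12+12=24
Distinct sums: {-4, -3, -2, -1, 0, 1, 2, 3, 6, 7, 8, 9, 10, 11, 12, 14, 15, 18, 20, 21, 22, 23, 24}
|A + A| = 23

|A + A| = 23


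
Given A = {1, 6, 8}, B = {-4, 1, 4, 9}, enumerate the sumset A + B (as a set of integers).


A + B = {a + b : a ∈ A, b ∈ B}.
Enumerate all |A|·|B| = 3·4 = 12 pairs (a, b) and collect distinct sums.
a = 1: 1+-4=-3, 1+1=2, 1+4=5, 1+9=10
a = 6: 6+-4=2, 6+1=7, 6+4=10, 6+9=15
a = 8: 8+-4=4, 8+1=9, 8+4=12, 8+9=17
Collecting distinct sums: A + B = {-3, 2, 4, 5, 7, 9, 10, 12, 15, 17}
|A + B| = 10

A + B = {-3, 2, 4, 5, 7, 9, 10, 12, 15, 17}


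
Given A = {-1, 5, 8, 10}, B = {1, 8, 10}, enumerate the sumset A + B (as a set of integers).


A + B = {a + b : a ∈ A, b ∈ B}.
Enumerate all |A|·|B| = 4·3 = 12 pairs (a, b) and collect distinct sums.
a = -1: -1+1=0, -1+8=7, -1+10=9
a = 5: 5+1=6, 5+8=13, 5+10=15
a = 8: 8+1=9, 8+8=16, 8+10=18
a = 10: 10+1=11, 10+8=18, 10+10=20
Collecting distinct sums: A + B = {0, 6, 7, 9, 11, 13, 15, 16, 18, 20}
|A + B| = 10

A + B = {0, 6, 7, 9, 11, 13, 15, 16, 18, 20}


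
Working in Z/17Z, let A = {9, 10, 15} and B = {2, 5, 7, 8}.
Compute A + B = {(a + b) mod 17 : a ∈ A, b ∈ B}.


Work in Z/17Z: reduce every sum a + b modulo 17.
Enumerate all 12 pairs:
a = 9: 9+2=11, 9+5=14, 9+7=16, 9+8=0
a = 10: 10+2=12, 10+5=15, 10+7=0, 10+8=1
a = 15: 15+2=0, 15+5=3, 15+7=5, 15+8=6
Distinct residues collected: {0, 1, 3, 5, 6, 11, 12, 14, 15, 16}
|A + B| = 10 (out of 17 total residues).

A + B = {0, 1, 3, 5, 6, 11, 12, 14, 15, 16}


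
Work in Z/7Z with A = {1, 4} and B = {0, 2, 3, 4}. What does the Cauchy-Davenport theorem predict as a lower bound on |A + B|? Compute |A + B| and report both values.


Cauchy-Davenport: |A + B| ≥ min(p, |A| + |B| - 1) for A, B nonempty in Z/pZ.
|A| = 2, |B| = 4, p = 7.
CD lower bound = min(7, 2 + 4 - 1) = min(7, 5) = 5.
Compute A + B mod 7 directly:
a = 1: 1+0=1, 1+2=3, 1+3=4, 1+4=5
a = 4: 4+0=4, 4+2=6, 4+3=0, 4+4=1
A + B = {0, 1, 3, 4, 5, 6}, so |A + B| = 6.
Verify: 6 ≥ 5? Yes ✓.

CD lower bound = 5, actual |A + B| = 6.


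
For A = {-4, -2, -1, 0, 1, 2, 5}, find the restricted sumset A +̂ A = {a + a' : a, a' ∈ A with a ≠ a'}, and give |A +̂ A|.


Restricted sumset: A +̂ A = {a + a' : a ∈ A, a' ∈ A, a ≠ a'}.
Equivalently, take A + A and drop any sum 2a that is achievable ONLY as a + a for a ∈ A (i.e. sums representable only with equal summands).
Enumerate pairs (a, a') with a < a' (symmetric, so each unordered pair gives one sum; this covers all a ≠ a'):
  -4 + -2 = -6
  -4 + -1 = -5
  -4 + 0 = -4
  -4 + 1 = -3
  -4 + 2 = -2
  -4 + 5 = 1
  -2 + -1 = -3
  -2 + 0 = -2
  -2 + 1 = -1
  -2 + 2 = 0
  -2 + 5 = 3
  -1 + 0 = -1
  -1 + 1 = 0
  -1 + 2 = 1
  -1 + 5 = 4
  0 + 1 = 1
  0 + 2 = 2
  0 + 5 = 5
  1 + 2 = 3
  1 + 5 = 6
  2 + 5 = 7
Collected distinct sums: {-6, -5, -4, -3, -2, -1, 0, 1, 2, 3, 4, 5, 6, 7}
|A +̂ A| = 14
(Reference bound: |A +̂ A| ≥ 2|A| - 3 for |A| ≥ 2, with |A| = 7 giving ≥ 11.)

|A +̂ A| = 14


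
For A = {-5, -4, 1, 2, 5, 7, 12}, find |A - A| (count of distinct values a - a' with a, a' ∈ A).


A - A = {a - a' : a, a' ∈ A}; |A| = 7.
Bounds: 2|A|-1 ≤ |A - A| ≤ |A|² - |A| + 1, i.e. 13 ≤ |A - A| ≤ 43.
Note: 0 ∈ A - A always (from a - a). The set is symmetric: if d ∈ A - A then -d ∈ A - A.
Enumerate nonzero differences d = a - a' with a > a' (then include -d):
Positive differences: {1, 2, 3, 4, 5, 6, 7, 9, 10, 11, 12, 16, 17}
Full difference set: {0} ∪ (positive diffs) ∪ (negative diffs).
|A - A| = 1 + 2·13 = 27 (matches direct enumeration: 27).

|A - A| = 27


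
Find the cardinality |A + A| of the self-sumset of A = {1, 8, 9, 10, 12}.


A + A = {a + a' : a, a' ∈ A}; |A| = 5.
General bounds: 2|A| - 1 ≤ |A + A| ≤ |A|(|A|+1)/2, i.e. 9 ≤ |A + A| ≤ 15.
Lower bound 2|A|-1 is attained iff A is an arithmetic progression.
Enumerate sums a + a' for a ≤ a' (symmetric, so this suffices):
a = 1: 1+1=2, 1+8=9, 1+9=10, 1+10=11, 1+12=13
a = 8: 8+8=16, 8+9=17, 8+10=18, 8+12=20
a = 9: 9+9=18, 9+10=19, 9+12=21
a = 10: 10+10=20, 10+12=22
a = 12: 12+12=24
Distinct sums: {2, 9, 10, 11, 13, 16, 17, 18, 19, 20, 21, 22, 24}
|A + A| = 13

|A + A| = 13


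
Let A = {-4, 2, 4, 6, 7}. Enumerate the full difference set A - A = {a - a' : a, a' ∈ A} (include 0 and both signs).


A - A = {a - a' : a, a' ∈ A}.
Compute a - a' for each ordered pair (a, a'):
a = -4: -4--4=0, -4-2=-6, -4-4=-8, -4-6=-10, -4-7=-11
a = 2: 2--4=6, 2-2=0, 2-4=-2, 2-6=-4, 2-7=-5
a = 4: 4--4=8, 4-2=2, 4-4=0, 4-6=-2, 4-7=-3
a = 6: 6--4=10, 6-2=4, 6-4=2, 6-6=0, 6-7=-1
a = 7: 7--4=11, 7-2=5, 7-4=3, 7-6=1, 7-7=0
Collecting distinct values (and noting 0 appears from a-a):
A - A = {-11, -10, -8, -6, -5, -4, -3, -2, -1, 0, 1, 2, 3, 4, 5, 6, 8, 10, 11}
|A - A| = 19

A - A = {-11, -10, -8, -6, -5, -4, -3, -2, -1, 0, 1, 2, 3, 4, 5, 6, 8, 10, 11}


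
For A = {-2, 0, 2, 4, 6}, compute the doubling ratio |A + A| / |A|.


|A| = 5.
Compute A + A by enumerating all 25 pairs.
A + A = {-4, -2, 0, 2, 4, 6, 8, 10, 12}, so |A + A| = 9.
K = |A + A| / |A| = 9/5 (already in lowest terms) ≈ 1.8000.
Reference: AP of size 5 gives K = 9/5 ≈ 1.8000; a fully generic set of size 5 gives K ≈ 3.0000.

|A| = 5, |A + A| = 9, K = 9/5.


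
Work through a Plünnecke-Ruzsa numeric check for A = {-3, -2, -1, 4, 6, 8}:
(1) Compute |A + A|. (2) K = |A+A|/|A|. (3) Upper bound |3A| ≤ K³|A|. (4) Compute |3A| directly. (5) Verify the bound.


|A| = 6.
Step 1: Compute A + A by enumerating all 36 pairs.
A + A = {-6, -5, -4, -3, -2, 1, 2, 3, 4, 5, 6, 7, 8, 10, 12, 14, 16}, so |A + A| = 17.
Step 2: Doubling constant K = |A + A|/|A| = 17/6 = 17/6 ≈ 2.8333.
Step 3: Plünnecke-Ruzsa gives |3A| ≤ K³·|A| = (2.8333)³ · 6 ≈ 136.4722.
Step 4: Compute 3A = A + A + A directly by enumerating all triples (a,b,c) ∈ A³; |3A| = 30.
Step 5: Check 30 ≤ 136.4722? Yes ✓.

K = 17/6, Plünnecke-Ruzsa bound K³|A| ≈ 136.4722, |3A| = 30, inequality holds.


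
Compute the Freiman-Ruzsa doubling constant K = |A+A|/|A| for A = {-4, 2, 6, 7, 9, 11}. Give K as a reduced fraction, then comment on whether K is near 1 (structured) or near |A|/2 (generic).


|A| = 6.
Compute A + A by enumerating all 36 pairs.
A + A = {-8, -2, 2, 3, 4, 5, 7, 8, 9, 11, 12, 13, 14, 15, 16, 17, 18, 20, 22}, so |A + A| = 19.
K = |A + A| / |A| = 19/6 (already in lowest terms) ≈ 3.1667.
Reference: AP of size 6 gives K = 11/6 ≈ 1.8333; a fully generic set of size 6 gives K ≈ 3.5000.

|A| = 6, |A + A| = 19, K = 19/6.


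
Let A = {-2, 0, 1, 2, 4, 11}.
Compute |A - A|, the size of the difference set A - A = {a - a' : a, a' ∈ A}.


A - A = {a - a' : a, a' ∈ A}; |A| = 6.
Bounds: 2|A|-1 ≤ |A - A| ≤ |A|² - |A| + 1, i.e. 11 ≤ |A - A| ≤ 31.
Note: 0 ∈ A - A always (from a - a). The set is symmetric: if d ∈ A - A then -d ∈ A - A.
Enumerate nonzero differences d = a - a' with a > a' (then include -d):
Positive differences: {1, 2, 3, 4, 6, 7, 9, 10, 11, 13}
Full difference set: {0} ∪ (positive diffs) ∪ (negative diffs).
|A - A| = 1 + 2·10 = 21 (matches direct enumeration: 21).

|A - A| = 21


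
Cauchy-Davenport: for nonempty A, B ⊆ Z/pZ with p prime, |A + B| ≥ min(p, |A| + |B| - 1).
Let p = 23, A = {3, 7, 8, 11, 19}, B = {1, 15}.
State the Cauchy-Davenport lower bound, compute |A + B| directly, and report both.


Cauchy-Davenport: |A + B| ≥ min(p, |A| + |B| - 1) for A, B nonempty in Z/pZ.
|A| = 5, |B| = 2, p = 23.
CD lower bound = min(23, 5 + 2 - 1) = min(23, 6) = 6.
Compute A + B mod 23 directly:
a = 3: 3+1=4, 3+15=18
a = 7: 7+1=8, 7+15=22
a = 8: 8+1=9, 8+15=0
a = 11: 11+1=12, 11+15=3
a = 19: 19+1=20, 19+15=11
A + B = {0, 3, 4, 8, 9, 11, 12, 18, 20, 22}, so |A + B| = 10.
Verify: 10 ≥ 6? Yes ✓.

CD lower bound = 6, actual |A + B| = 10.
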